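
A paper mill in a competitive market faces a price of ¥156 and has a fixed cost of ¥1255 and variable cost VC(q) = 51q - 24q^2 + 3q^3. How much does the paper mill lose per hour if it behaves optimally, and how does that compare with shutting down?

Profit = -¥373 at q = 7

AVC = 51 - 24q + 3q^2; min AVC = ¥3 at q = 4. Since P = ¥156 ≥ min AVC, the firm produces.
With MC = 51 - 48q + 9q^2, P = MC on the upward-sloping part at q* = 7.
TR = 156·7 = 1092. TC = 1255 + 210 = 1465. Profit = 1092 − 1465 = -¥373.
Shutting down would mean losing the fixed cost of ¥1255, so operating at a loss of ¥373 is better by ¥882.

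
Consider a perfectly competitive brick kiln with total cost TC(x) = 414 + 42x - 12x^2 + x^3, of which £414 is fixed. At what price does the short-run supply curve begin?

£6 per unit

The shutdown price is the minimum of AVC. VC = 42x - 12x^2 + x^3, so AVC = 42 - 12x + x^2.
dAVC/dx = -12 + 2x = 0 gives x = 6. min AVC = 42 - 12·6 + 6^2 = 6.
The firm shuts down for any P below £6.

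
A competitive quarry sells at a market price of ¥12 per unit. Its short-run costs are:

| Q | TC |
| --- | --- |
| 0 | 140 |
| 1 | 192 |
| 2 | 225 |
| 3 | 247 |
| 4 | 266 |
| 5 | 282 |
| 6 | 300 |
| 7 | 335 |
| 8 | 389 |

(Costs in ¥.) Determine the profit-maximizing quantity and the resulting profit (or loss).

Q = 0 (shut down); profit = -¥140

Tabulate TR − TC: Q=0: -140; Q=1: -180; Q=2: -201; Q=3: -211; Q=4: -218; Q=5: -222; Q=6: -228; Q=7: -251; Q=8: -293.
Profit is highest at Q = 0. Equivalently, the lowest AVC in the table is 160/6 ≈ ¥26.67 at Q = 6, and P = ¥12 falls below it — price never covers variable cost, so the firm shuts down and loses only its fixed cost.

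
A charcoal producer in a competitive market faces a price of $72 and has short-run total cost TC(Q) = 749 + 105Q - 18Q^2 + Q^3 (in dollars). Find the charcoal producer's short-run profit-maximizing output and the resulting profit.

AVC = 105 - 18Q + Q^2; min AVC = $24 at Q = 9. Since P = $72 ≥ min AVC, the firm produces.
MC = 105 - 36Q + 3Q^2. Setting P = MC and taking the root on the rising branch gives Q* = 11.
TR = 72·11 = 792. TC = 749 + 308 = 1057. Profit = 792 − 1057 = -$265.
By producing, the firm covers all variable cost plus $484 of fixed cost; shutting down would lose the full $749.

Profit = -$265 at Q = 11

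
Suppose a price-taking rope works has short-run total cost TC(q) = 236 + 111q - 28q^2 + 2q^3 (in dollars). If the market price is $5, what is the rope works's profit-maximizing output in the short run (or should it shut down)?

Strip out fixed cost: VC = 111q - 28q^2 + 2q^3. Then AVC = 111 - 28q + 2q^2 and MC = 111 - 56q + 6q^2.
AVC hits its minimum where MC = AVC, at q = 7, giving min AVC = 111 - 28·7 + 2·7^2 = $13.
Since P = $5 < min AVC = $13, price fails to cover variable cost at any output.
Shutting down limits the loss to fixed cost, $236.

Shut down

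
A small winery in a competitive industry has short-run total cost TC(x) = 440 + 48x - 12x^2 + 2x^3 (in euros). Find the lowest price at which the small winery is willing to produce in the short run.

The firm shuts down when price falls below the minimum of average variable cost. AVC = VC/x = 48 - 12x + 2x^2.
dAVC/dx = -12 + 4x = 0 gives x = 3. min AVC = 48 - 12·3 + 2·3^2 = 30.
So the shutdown price is €30.

€30 per unit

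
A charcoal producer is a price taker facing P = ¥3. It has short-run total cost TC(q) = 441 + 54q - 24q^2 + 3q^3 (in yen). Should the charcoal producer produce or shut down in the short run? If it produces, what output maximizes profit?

Shut down

From TC, MC = TC'(q) = 54 - 48q + 9q^2 and AVC = VC/q = 54 - 24q + 3q^2.
AVC hits its minimum where MC = AVC, at q = 4, giving min AVC = 54 - 24·4 + 3·4^2 = ¥6.
Since P = ¥3 < min AVC = ¥6, price fails to cover variable cost at any output.
Shutting down limits the loss to fixed cost, ¥441.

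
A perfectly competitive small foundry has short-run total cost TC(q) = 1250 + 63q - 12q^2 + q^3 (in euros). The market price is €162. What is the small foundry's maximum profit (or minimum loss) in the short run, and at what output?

Profit = -€40 at q = 11

AVC = 63 - 12q + q^2; min AVC = €27 at q = 6. Since P = €162 ≥ min AVC, the firm produces.
With MC = 63 - 24q + 3q^2, P = MC on the upward-sloping part at q* = 11.
TR = 162·11 = 1782. TC = 1250 + 572 = 1822. Profit = 1782 − 1822 = -€40.
That loss of €40 beats the €1250 the firm would lose by shutting down; producing recovers €1210 of fixed cost.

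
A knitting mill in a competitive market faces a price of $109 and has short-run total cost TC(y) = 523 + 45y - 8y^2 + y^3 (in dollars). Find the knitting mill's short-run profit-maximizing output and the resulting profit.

Profit = -$11 at y = 8

AVC = 45 - 8y + y^2 has its minimum $29 at y = 4; price $109 clears that bar, so the firm operates.
With MC = 45 - 16y + 3y^2, P = MC on the upward-sloping part at y* = 8.
TR = 109·8 = 872. TC = 523 + 360 = 883. Profit = 872 − 883 = -$11.
By producing, the firm covers all variable cost plus $512 of fixed cost; shutting down would lose the full $523.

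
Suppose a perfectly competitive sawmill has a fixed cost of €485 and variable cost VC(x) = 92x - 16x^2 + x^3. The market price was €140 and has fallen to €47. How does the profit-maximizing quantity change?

MC = 92 - 32x + 3x^2; the shutdown threshold is min AVC = €28 (at x = 8).
With P = €140 above the shutdown price, P = MC gives x = 12.
At P = €47 ≥ min AVC, set P = MC: x = 9. The firm stays open but cuts output.

Output falls from 12 to 9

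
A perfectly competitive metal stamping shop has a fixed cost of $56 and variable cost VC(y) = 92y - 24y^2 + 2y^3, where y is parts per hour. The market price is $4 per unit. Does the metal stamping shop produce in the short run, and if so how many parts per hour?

Variable cost is VC = 92y - 24y^2 + 2y^3, so AVC = VC/y = 92 - 24y + 2y^2 and MC = dTC/dy = 92 - 48y + 6y^2.
The AVC parabola has its vertex at y = 24/4 = 6, where AVC = 92 - 24·6 + 2·6^2 = $20.
Since P = $4 < min AVC = $20, price fails to cover variable cost at any output.
The firm minimizes its loss by shutting down and losing only its fixed cost of $56.

Shut down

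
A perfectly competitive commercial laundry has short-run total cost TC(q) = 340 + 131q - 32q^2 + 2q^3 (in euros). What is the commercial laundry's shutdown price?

The firm shuts down when price falls below the minimum of average variable cost. AVC = VC/q = 131 - 32q + 2q^2.
At the minimum of AVC, MC = AVC. MC = 131 - 64q + 6q^2; setting MC = AVC gives 4q^2 - 32q = 0, so q = 8. min AVC = 3.
The firm shuts down for any P below €3.

€3 per unit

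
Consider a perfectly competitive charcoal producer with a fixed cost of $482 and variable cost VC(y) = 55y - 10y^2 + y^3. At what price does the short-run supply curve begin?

$30 per unit

The shutdown price is the minimum of AVC. VC = 55y - 10y^2 + y^3, so AVC = 55 - 10y + y^2.
dAVC/dy = -10 + 2y = 0 gives y = 5. min AVC = 55 - 10·5 + 5^2 = 30.
So the shutdown price is $30.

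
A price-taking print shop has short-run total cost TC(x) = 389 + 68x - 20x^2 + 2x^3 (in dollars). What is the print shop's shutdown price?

The firm shuts down when price falls below the minimum of average variable cost. AVC = VC/x = 68 - 20x + 2x^2.
dAVC/dx = -20 + 4x = 0 gives x = 5. min AVC = 68 - 20·5 + 2·5^2 = 18.
The firm shuts down for any P below $18.

$18 per unit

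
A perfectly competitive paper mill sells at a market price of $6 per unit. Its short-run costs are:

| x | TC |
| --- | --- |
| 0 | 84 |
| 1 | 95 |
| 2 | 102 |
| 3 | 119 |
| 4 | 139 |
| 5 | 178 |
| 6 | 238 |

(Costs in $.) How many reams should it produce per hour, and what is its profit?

Compute π = P·x − TC at each output: x=0: -84; x=1: -89; x=2: -90; x=3: -101; x=4: -115; x=5: -148; x=6: -202.
Profit is highest at x = 0. Equivalently, the lowest AVC in the table is 18/2 ≈ $9 at x = 2, and P = $6 falls below it — price never covers variable cost, so the firm shuts down and loses only its fixed cost.

x = 0 (shut down); profit = -$84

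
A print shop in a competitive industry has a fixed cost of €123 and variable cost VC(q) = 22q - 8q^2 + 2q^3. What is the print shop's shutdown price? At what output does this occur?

The firm shuts down when price falls below the minimum of average variable cost. AVC = VC/q = 22 - 8q + 2q^2.
At the minimum of AVC, MC = AVC. MC = 22 - 16q + 6q^2; setting MC = AVC gives 4q^2 - 8q = 0, so q = 2. min AVC = 14.
The firm shuts down for any P below €14.

€14 per unit, at q = 2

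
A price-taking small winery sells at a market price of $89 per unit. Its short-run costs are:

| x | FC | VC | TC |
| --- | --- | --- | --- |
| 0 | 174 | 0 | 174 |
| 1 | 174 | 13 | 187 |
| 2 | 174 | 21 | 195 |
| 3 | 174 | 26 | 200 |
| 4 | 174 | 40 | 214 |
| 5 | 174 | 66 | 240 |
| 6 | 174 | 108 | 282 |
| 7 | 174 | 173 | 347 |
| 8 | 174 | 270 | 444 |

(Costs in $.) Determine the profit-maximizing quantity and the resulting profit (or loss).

x = 7; profit = $276

Tabulate TR − TC: x=0: -174; x=1: -98; x=2: -17; x=3: 67; x=4: 142; x=5: 205; x=6: 252; x=7: 276; x=8: 268.
Profit is maximized at x = 7. AVC there is 173/7 = $24.71 ≤ P, so producing beats shutting down (which would give -$174).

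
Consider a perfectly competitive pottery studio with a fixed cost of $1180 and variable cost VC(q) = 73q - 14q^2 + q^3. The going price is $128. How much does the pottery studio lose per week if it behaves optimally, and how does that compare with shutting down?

Profit = -$212 at q = 11

AVC = 73 - 14q + q^2 has its minimum $24 at q = 7; price $128 clears that bar, so the firm operates.
MC = 73 - 28q + 3q^2. Setting P = MC and taking the root on the rising branch gives q* = 11.
TR = 128·11 = 1408. TC = 1180 + 440 = 1620. Profit = 1408 − 1620 = -$212.
Shutting down would mean losing the fixed cost of $1180, so operating at a loss of $212 is better by $968.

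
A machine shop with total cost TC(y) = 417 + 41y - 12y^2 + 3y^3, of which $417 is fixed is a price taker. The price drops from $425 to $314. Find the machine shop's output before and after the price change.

MC = 41 - 24y + 9y^2; the shutdown threshold is min AVC = $29 (at y = 2).
With P = $425 above the shutdown price, P = MC gives y = 8.
At P = $314 ≥ min AVC, set P = MC: y = 7. The firm stays open but cuts output.

Output falls from 8 to 7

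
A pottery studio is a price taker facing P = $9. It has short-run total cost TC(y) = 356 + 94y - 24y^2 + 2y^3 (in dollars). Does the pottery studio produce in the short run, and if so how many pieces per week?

Shut down

Strip out fixed cost: VC = 94y - 24y^2 + 2y^3. Then AVC = 94 - 24y + 2y^2 and MC = 94 - 48y + 6y^2.
AVC hits its minimum where MC = AVC, at y = 6, giving min AVC = 94 - 24·6 + 2·6^2 = $22.
With P < min AVC ($9 < $22), every unit sold adds to the loss.
Best response: produce nothing and absorb the $356 fixed cost.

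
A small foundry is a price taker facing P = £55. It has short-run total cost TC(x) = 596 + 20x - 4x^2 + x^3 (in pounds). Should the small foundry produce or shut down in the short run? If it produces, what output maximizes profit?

Produce at x = 5

Strip out fixed cost: VC = 20x - 4x^2 + x^3. Then AVC = 20 - 4x + x^2 and MC = 20 - 8x + 3x^2.
AVC is minimized where dAVC/dx = -4 + 2x = 0, at x = 2; min AVC = 20 - 4·2 + 2^2 = £16.
Since P = £55 ≥ min AVC = £16, price covers variable cost and the firm should produce.
P = MC gives -35 - 8x + 3x^2 = 0, with roots -7/3 and 5. Take the larger (rising MC): x* = 5.
Check: AVC at x = 5 is £25 ≤ P, so revenue covers variable cost.
Profit = P·x − TC = 55·5 − 721 = -£446, a loss, but smaller than the £596 fixed cost the firm would lose by shutting down.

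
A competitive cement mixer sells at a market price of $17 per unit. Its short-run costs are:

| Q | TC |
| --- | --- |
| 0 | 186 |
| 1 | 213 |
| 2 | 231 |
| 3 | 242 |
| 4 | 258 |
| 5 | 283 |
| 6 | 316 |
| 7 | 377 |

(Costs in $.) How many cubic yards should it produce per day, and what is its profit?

Q = 0 (shut down); profit = -$186

Compute π = P·Q − TC at each output: Q=0: -186; Q=1: -196; Q=2: -197; Q=3: -191; Q=4: -190; Q=5: -198; Q=6: -214; Q=7: -258.
Profit is highest at Q = 0. Equivalently, the lowest AVC in the table is 72/4 ≈ $18 at Q = 4, and P = $17 falls below it — price never covers variable cost, so the firm shuts down and loses only its fixed cost.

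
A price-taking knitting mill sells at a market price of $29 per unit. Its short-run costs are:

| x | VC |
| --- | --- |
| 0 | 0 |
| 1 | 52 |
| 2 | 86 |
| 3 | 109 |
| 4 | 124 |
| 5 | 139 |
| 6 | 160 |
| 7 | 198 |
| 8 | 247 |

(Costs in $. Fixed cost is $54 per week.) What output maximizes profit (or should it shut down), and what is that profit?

x = 6; profit = -$40

Profit at each row (π = 29x − TC): x=0: -54; x=1: -77; x=2: -82; x=3: -76; x=4: -62; x=5: -48; x=6: -40; x=7: -49; x=8: -69.
Profit is maximized at x = 6. AVC there is 160/6 = $26.67 ≤ P, so producing beats shutting down (which would give -$54).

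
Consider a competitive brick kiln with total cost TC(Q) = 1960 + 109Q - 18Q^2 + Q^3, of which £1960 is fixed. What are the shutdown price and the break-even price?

AVC = 109 - 18Q + Q^2; minimized at Q = 9, giving min AVC = £28. That is the shutdown price.
ATC = 1960/Q + 109 - 18Q + Q^2. Setting dATC/dQ = −1960/Q^2 − 18 + 2Q = 0 gives Q = 14 (since 2·14^3 − 18·14^2 = 1960).
min ATC = 1960/14 + 109 − 18·14 + 14^2 = £193. That is the break-even price.
Between these two prices the firm operates at a loss; above £193 it earns a profit.

Shutdown price = £28; break-even price = £193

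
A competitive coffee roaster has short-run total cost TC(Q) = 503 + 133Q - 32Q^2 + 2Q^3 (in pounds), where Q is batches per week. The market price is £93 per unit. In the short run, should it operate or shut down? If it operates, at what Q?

From TC, MC = TC'(Q) = 133 - 64Q + 6Q^2 and AVC = VC/Q = 133 - 32Q + 2Q^2.
The AVC parabola has its vertex at Q = 32/4 = 8, where AVC = 133 - 32·8 + 2·8^2 = £5.
P = £93 exceeds min AVC = £5, so the firm stays open.
Set P = MC: 93 = 133 - 64Q + 6Q^2 → 40 - 64Q + 6Q^2 = 0. The roots are Q = 2/3 and Q = 10; the profit-maximizing output is on the rising part of MC, so Q* = 10.
Check: AVC at Q = 10 is £13 ≤ P, so revenue covers variable cost.
Profit = P·Q − TC = 93·10 − 633 = £297.

Produce at Q = 10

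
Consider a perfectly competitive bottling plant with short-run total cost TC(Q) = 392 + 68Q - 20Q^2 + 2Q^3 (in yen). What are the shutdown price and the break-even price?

Shutdown price = ¥18; break-even price = ¥82

Shutdown price = min AVC. AVC = 68 - 20Q + 2Q^2, with vertex at Q = 5 and minimum ¥18.
ATC = 392/Q + 68 - 20Q + 2Q^2. Setting dATC/dQ = −392/Q^2 − 20 + 4Q = 0 gives Q = 7 (since 4·7^3 − 20·7^2 = 392).
min ATC = 392/7 + 68 − 20·7 + 2·7^2 = ¥82. That is the break-even price.
For ¥18 ≤ P < ¥82 the firm produces at a loss; below ¥18 it shuts down.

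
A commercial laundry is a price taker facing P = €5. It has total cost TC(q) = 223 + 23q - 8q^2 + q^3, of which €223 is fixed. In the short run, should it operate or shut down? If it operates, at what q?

Shut down

From TC, MC = TC'(q) = 23 - 16q + 3q^2 and AVC = VC/q = 23 - 8q + q^2.
AVC hits its minimum where MC = AVC, at q = 4, giving min AVC = 23 - 8·4 + 4^2 = €7.
With P < min AVC (€5 < €7), every unit sold adds to the loss.
Best response: produce nothing and absorb the €223 fixed cost.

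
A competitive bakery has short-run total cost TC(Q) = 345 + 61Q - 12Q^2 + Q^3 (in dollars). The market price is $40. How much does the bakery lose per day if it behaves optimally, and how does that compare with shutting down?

AVC = 61 - 12Q + Q^2; min AVC = $25 at Q = 6. Since P = $40 ≥ min AVC, the firm produces.
MC = 61 - 24Q + 3Q^2. Setting P = MC and taking the root on the rising branch gives Q* = 7.
TR = 40·7 = 280. TC = 345 + 182 = 527. Profit = 280 − 527 = -$247.
That loss of $247 beats the $345 the firm would lose by shutting down; producing recovers $98 of fixed cost.

Profit = -$247 at Q = 7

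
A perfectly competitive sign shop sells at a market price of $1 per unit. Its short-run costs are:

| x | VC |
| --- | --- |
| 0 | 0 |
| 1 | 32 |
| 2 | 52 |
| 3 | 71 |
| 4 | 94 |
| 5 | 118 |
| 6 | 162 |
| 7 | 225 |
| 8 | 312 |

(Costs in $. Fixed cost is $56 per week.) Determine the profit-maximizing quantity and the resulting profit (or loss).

Compute π = P·x − TC at each output: x=0: -56; x=1: -87; x=2: -106; x=3: -124; x=4: -146; x=5: -169; x=6: -212; x=7: -274; x=8: -360.
Profit is highest at x = 0. Equivalently, the lowest AVC in the table is 94/4 ≈ $23.50 at x = 4, and P = $1 falls below it — price never covers variable cost, so the firm shuts down and loses only its fixed cost.

x = 0 (shut down); profit = -$56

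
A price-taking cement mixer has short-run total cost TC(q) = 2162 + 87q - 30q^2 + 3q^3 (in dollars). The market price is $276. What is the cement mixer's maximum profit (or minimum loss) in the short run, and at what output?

AVC = 87 - 30q + 3q^2; min AVC = $12 at q = 5. Since P = $276 ≥ min AVC, the firm produces.
MC = 87 - 60q + 9q^2. Setting P = MC and taking the root on the rising branch gives q* = 9.
TR = 276·9 = 2484. TC = 2162 + 540 = 2702. Profit = 2484 − 2702 = -$218.
Shutting down would mean losing the fixed cost of $2162, so operating at a loss of $218 is better by $1944.

Profit = -$218 at q = 9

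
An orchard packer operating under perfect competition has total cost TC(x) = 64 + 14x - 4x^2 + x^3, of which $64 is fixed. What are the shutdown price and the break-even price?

Shutdown price = min AVC. AVC = 14 - 4x + x^2, with vertex at x = 2 and minimum $10.
ATC = 64/x + 14 - 4x + x^2. Setting dATC/dx = −64/x^2 − 4 + 2x = 0 gives x = 4 (since 2·4^3 − 4·4^2 = 64).
min ATC = 64/4 + 14 − 4·4 + 4^2 = $30. That is the break-even price.
For $10 ≤ P < $30 the firm produces at a loss; below $10 it shuts down.

Shutdown price = $10; break-even price = $30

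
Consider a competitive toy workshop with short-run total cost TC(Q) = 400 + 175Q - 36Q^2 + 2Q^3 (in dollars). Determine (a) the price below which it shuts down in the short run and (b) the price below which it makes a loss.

Shutdown price = min AVC. AVC = 175 - 36Q + 2Q^2, with vertex at Q = 9 and minimum $13.
ATC = 400/Q + 175 - 36Q + 2Q^2. Setting dATC/dQ = −400/Q^2 − 36 + 4Q = 0 gives Q = 10 (since 4·10^3 − 36·10^2 = 400).
min ATC = 400/10 + 175 − 36·10 + 2·10^2 = $55. That is the break-even price.
Between these two prices the firm operates at a loss; above $55 it earns a profit.

Shutdown price = $13; break-even price = $55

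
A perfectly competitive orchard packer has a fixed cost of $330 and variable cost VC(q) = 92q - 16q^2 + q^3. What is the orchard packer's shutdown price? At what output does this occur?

Short-run supply begins at min AVC. From VC = 92q - 16q^2 + q^3, AVC = 92 - 16q + q^2.
At the minimum of AVC, MC = AVC. MC = 92 - 32q + 3q^2; setting MC = AVC gives 2q^2 - 16q = 0, so q = 8. min AVC = 28.
For P < $28 the firm produces nothing.

$28 per unit, at q = 8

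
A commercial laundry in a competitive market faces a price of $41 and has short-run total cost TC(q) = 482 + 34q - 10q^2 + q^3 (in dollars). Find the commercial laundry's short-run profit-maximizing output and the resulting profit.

Profit = -$286 at q = 7

AVC = 34 - 10q + q^2; min AVC = $9 at q = 5. Since P = $41 ≥ min AVC, the firm produces.
With MC = 34 - 20q + 3q^2, P = MC on the upward-sloping part at q* = 7.
TR = 41·7 = 287. TC = 482 + 91 = 573. Profit = 287 − 573 = -$286.
That loss of $286 beats the $482 the firm would lose by shutting down; producing recovers $196 of fixed cost.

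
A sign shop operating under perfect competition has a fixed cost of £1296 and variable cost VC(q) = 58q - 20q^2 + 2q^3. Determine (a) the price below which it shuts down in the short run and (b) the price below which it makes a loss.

Shutdown price = £8; break-even price = £184

AVC = 58 - 20q + 2q^2; minimized at q = 5, giving min AVC = £8. That is the shutdown price.
ATC = 1296/q + 58 - 20q + 2q^2. Setting dATC/dq = −1296/q^2 − 20 + 4q = 0 gives q = 9 (since 4·9^3 − 20·9^2 = 1296).
min ATC = 1296/9 + 58 − 20·9 + 2·9^2 = £184. That is the break-even price.
Between these two prices the firm operates at a loss; above £184 it earns a profit.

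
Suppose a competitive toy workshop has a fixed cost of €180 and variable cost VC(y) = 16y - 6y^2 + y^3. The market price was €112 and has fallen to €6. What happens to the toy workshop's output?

Output falls from 8 to 0 (the firm shuts down)

MC = 16 - 12y + 3y^2; the shutdown threshold is min AVC = €7 (at y = 3).
With P = €112 above the shutdown price, P = MC gives y = 8.
At P = €6 < min AVC = €7, price no longer covers variable cost at any output, so the firm shuts down: y = 0.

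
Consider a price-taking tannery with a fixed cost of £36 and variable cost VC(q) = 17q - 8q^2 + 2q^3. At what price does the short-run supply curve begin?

£9 per unit

Short-run supply begins at min AVC. From VC = 17q - 8q^2 + 2q^3, AVC = 17 - 8q + 2q^2.
dAVC/dq = -8 + 4q = 0 gives q = 2. min AVC = 17 - 8·2 + 2·2^2 = 9.
So the shutdown price is £9.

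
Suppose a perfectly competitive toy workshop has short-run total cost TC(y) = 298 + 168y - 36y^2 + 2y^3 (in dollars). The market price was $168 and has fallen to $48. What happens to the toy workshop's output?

Output falls from 12 to 10

MC = 168 - 72y + 6y^2; the shutdown threshold is min AVC = $6 (at y = 9).
With P = $168 above the shutdown price, P = MC gives y = 12.
At P = $48 ≥ min AVC, set P = MC: y = 10. The firm stays open but cuts output.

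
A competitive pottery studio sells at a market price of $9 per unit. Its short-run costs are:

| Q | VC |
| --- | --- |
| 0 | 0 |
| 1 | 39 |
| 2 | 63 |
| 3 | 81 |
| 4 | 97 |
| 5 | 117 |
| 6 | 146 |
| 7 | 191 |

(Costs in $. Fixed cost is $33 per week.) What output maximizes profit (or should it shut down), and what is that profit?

Compute π = P·Q − TC at each output: Q=0: -33; Q=1: -63; Q=2: -78; Q=3: -87; Q=4: -94; Q=5: -105; Q=6: -125; Q=7: -161.
Profit is highest at Q = 0. Equivalently, the lowest AVC in the table is 117/5 ≈ $23.40 at Q = 5, and P = $9 falls below it — price never covers variable cost, so the firm shuts down and loses only its fixed cost.

Q = 0 (shut down); profit = -$33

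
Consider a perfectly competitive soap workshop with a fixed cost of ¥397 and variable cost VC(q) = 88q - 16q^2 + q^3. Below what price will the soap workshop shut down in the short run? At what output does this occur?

The firm shuts down when price falls below the minimum of average variable cost. AVC = VC/q = 88 - 16q + q^2.
At the minimum of AVC, MC = AVC. MC = 88 - 32q + 3q^2; setting MC = AVC gives 2q^2 - 16q = 0, so q = 8. min AVC = 24.
The firm shuts down for any P below ¥24.

¥24 per unit, at q = 8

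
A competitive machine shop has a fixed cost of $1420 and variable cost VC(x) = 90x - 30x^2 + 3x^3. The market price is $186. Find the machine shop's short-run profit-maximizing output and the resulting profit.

AVC = 90 - 30x + 3x^2 has its minimum $15 at x = 5; price $186 clears that bar, so the firm operates.
MC = 90 - 60x + 9x^2. Setting P = MC and taking the root on the rising branch gives x* = 8.
TR = 186·8 = 1488. TC = 1420 + 336 = 1756. Profit = 1488 − 1756 = -$268.
By producing, the firm covers all variable cost plus $1152 of fixed cost; shutting down would lose the full $1420.

Profit = -$268 at x = 8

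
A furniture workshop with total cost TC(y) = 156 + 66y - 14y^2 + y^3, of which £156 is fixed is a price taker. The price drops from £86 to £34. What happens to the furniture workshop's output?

Output falls from 10 to 8

AVC = 66 - 14y + y^2, minimized at y = 7 where min AVC = £17. MC = 66 - 28y + 3y^2.
At P = £86 ≥ min AVC, set P = MC on the rising branch: y = 10.
At P = £34 ≥ min AVC, set P = MC: y = 8. The firm stays open but cuts output.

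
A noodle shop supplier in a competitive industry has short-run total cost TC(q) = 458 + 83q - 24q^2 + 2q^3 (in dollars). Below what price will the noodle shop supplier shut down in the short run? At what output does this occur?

Short-run supply begins at min AVC. From VC = 83q - 24q^2 + 2q^3, AVC = 83 - 24q + 2q^2.
At the minimum of AVC, MC = AVC. MC = 83 - 48q + 6q^2; setting MC = AVC gives 4q^2 - 24q = 0, so q = 6. min AVC = 11.
For P < $11 the firm produces nothing.

$11 per unit, at q = 6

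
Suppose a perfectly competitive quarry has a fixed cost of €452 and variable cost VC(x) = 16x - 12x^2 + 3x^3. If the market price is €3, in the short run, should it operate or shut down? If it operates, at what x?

From TC, MC = TC'(x) = 16 - 24x + 9x^2 and AVC = VC/x = 16 - 12x + 3x^2.
AVC hits its minimum where MC = AVC, at x = 2, giving min AVC = 16 - 12·2 + 3·2^2 = €4.
With P < min AVC (€3 < €4), every unit sold adds to the loss.
The firm minimizes its loss by shutting down and losing only its fixed cost of €452.

Shut down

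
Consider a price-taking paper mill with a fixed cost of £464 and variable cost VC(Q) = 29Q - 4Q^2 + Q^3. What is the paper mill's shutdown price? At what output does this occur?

The firm shuts down when price falls below the minimum of average variable cost. AVC = VC/Q = 29 - 4Q + Q^2.
dAVC/dQ = -4 + 2Q = 0 gives Q = 2. min AVC = 29 - 4·2 + 2^2 = 25.
So the shutdown price is £25.

£25 per unit, at Q = 2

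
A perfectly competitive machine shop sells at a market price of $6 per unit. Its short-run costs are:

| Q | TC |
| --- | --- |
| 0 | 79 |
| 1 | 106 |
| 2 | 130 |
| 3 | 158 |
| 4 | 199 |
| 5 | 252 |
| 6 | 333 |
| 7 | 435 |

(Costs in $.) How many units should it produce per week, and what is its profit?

Q = 0 (shut down); profit = -$79

Profit at each row (π = 6Q − TC): Q=0: -79; Q=1: -100; Q=2: -118; Q=3: -140; Q=4: -175; Q=5: -222; Q=6: -297; Q=7: -393.
Profit is highest at Q = 0. Equivalently, the lowest AVC in the table is 51/2 ≈ $25.50 at Q = 2, and P = $6 falls below it — price never covers variable cost, so the firm shuts down and loses only its fixed cost.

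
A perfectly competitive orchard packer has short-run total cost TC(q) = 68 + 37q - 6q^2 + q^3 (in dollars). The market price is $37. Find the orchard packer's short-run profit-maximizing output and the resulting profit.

Profit = -$36 at q = 4

AVC = 37 - 6q + q^2; min AVC = $28 at q = 3. Since P = $37 ≥ min AVC, the firm produces.
With MC = 37 - 12q + 3q^2, P = MC on the upward-sloping part at q* = 4.
TR = 37·4 = 148. TC = 68 + 116 = 184. Profit = 148 − 184 = -$36.
By producing, the firm covers all variable cost plus $32 of fixed cost; shutting down would lose the full $68.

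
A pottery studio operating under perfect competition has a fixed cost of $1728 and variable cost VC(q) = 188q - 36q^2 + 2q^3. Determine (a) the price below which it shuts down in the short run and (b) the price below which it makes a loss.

Shutdown price = $26; break-even price = $188

Shutdown price = min AVC. AVC = 188 - 36q + 2q^2, with vertex at q = 9 and minimum $26.
ATC = 1728/q + 188 - 36q + 2q^2. Setting dATC/dq = −1728/q^2 − 36 + 4q = 0 gives q = 12 (since 4·12^3 − 36·12^2 = 1728).
min ATC = 1728/12 + 188 − 36·12 + 2·12^2 = $188. That is the break-even price.
Between these two prices the firm operates at a loss; above $188 it earns a profit.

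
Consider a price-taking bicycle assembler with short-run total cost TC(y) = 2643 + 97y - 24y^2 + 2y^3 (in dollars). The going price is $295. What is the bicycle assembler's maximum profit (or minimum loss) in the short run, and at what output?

Profit = -$223 at y = 11

AVC = 97 - 24y + 2y^2; min AVC = $25 at y = 6. Since P = $295 ≥ min AVC, the firm produces.
MC = 97 - 48y + 6y^2. Setting P = MC and taking the root on the rising branch gives y* = 11.
TR = 295·11 = 3245. TC = 2643 + 825 = 3468. Profit = 3245 − 3468 = -$223.
Shutting down would mean losing the fixed cost of $2643, so operating at a loss of $223 is better by $2420.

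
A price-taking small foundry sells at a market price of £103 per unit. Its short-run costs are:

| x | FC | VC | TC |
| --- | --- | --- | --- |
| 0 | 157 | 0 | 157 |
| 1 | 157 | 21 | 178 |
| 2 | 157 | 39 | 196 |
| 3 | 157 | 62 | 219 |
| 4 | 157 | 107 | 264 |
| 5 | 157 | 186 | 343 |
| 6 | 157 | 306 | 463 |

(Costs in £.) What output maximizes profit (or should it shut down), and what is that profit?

Profit at each row (π = 103x − TC): x=0: -157; x=1: -75; x=2: 10; x=3: 90; x=4: 148; x=5: 172; x=6: 155.
Profit is maximized at x = 5. AVC there is 186/5 = £37.20 ≤ P, so producing beats shutting down (which would give -£157).

x = 5; profit = £172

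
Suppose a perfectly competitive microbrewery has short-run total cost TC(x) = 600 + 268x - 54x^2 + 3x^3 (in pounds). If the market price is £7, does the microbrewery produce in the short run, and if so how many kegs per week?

Variable cost is VC = 268x - 54x^2 + 3x^3, so AVC = VC/x = 268 - 54x + 3x^2 and MC = dTC/dx = 268 - 108x + 9x^2.
The AVC parabola has its vertex at x = 54/6 = 9, where AVC = 268 - 54·9 + 3·9^2 = £25.
With P < min AVC (£7 < £25), every unit sold adds to the loss.
Best response: produce nothing and absorb the £600 fixed cost.

Shut down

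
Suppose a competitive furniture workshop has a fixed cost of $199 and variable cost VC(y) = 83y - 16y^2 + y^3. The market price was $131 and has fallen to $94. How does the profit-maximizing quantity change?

MC = 83 - 32y + 3y^2; the shutdown threshold is min AVC = $19 (at y = 8).
With P = $131 above the shutdown price, P = MC gives y = 12.
At P = $94 ≥ min AVC, set P = MC: y = 11. The firm stays open but cuts output.

Output falls from 12 to 11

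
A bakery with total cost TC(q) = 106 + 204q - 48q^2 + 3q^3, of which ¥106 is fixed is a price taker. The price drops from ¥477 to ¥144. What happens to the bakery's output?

Output falls from 13 to 10

AVC = 204 - 48q + 3q^2, minimized at q = 8 where min AVC = ¥12. MC = 204 - 96q + 9q^2.
With P = ¥477 above the shutdown price, P = MC gives q = 13.
At P = ¥144 ≥ min AVC, set P = MC: q = 10. The firm stays open but cuts output.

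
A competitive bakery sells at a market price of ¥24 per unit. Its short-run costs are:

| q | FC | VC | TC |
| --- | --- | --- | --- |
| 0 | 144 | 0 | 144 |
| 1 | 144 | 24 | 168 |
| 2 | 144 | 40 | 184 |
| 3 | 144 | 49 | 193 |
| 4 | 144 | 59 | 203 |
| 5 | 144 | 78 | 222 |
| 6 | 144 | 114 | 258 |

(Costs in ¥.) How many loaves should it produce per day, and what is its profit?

Compute π = P·q − TC at each output: q=0: -144; q=1: -144; q=2: -136; q=3: -121; q=4: -107; q=5: -102; q=6: -114.
Profit is maximized at q = 5. AVC there is 78/5 = ¥15.60 ≤ P, so producing beats shutting down (which would give -¥144).

q = 5; profit = -¥102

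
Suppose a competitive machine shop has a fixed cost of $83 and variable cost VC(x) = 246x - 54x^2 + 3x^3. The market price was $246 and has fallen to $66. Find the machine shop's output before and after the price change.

MC = 246 - 108x + 9x^2; the shutdown threshold is min AVC = $3 (at x = 9).
At P = $246 ≥ min AVC, set P = MC on the rising branch: x = 12.
At P = $66 ≥ min AVC, set P = MC: x = 10. The firm stays open but cuts output.

Output falls from 12 to 10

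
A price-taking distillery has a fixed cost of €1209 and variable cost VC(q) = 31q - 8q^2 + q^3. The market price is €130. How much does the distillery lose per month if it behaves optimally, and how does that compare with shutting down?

Profit = -€399 at q = 9

AVC = 31 - 8q + q^2; min AVC = €15 at q = 4. Since P = €130 ≥ min AVC, the firm produces.
With MC = 31 - 16q + 3q^2, P = MC on the upward-sloping part at q* = 9.
TR = 130·9 = 1170. TC = 1209 + 360 = 1569. Profit = 1170 − 1569 = -€399.
Shutting down would mean losing the fixed cost of €1209, so operating at a loss of €399 is better by €810.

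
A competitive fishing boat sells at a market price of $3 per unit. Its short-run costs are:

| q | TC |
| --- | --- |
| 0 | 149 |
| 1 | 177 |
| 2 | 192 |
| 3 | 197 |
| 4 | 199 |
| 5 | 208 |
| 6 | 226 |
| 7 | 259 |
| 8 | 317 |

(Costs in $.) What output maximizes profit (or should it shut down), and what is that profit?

q = 0 (shut down); profit = -$149

Tabulate TR − TC: q=0: -149; q=1: -174; q=2: -186; q=3: -188; q=4: -187; q=5: -193; q=6: -208; q=7: -238; q=8: -293.
Profit is highest at q = 0. Equivalently, the lowest AVC in the table is 59/5 ≈ $11.80 at q = 5, and P = $3 falls below it — price never covers variable cost, so the firm shuts down and loses only its fixed cost.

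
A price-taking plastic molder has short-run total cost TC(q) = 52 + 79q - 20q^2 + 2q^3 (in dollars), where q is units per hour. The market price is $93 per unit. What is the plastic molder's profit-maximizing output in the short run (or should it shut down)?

Produce at q = 7

Variable cost is VC = 79q - 20q^2 + 2q^3, so AVC = VC/q = 79 - 20q + 2q^2 and MC = dTC/dq = 79 - 40q + 6q^2.
AVC is minimized where dAVC/dq = -20 + 4q = 0, at q = 5; min AVC = 79 - 20·5 + 2·5^2 = $29.
Since P = $93 ≥ min AVC = $29, price covers variable cost and the firm should produce.
Solving P = MC: -14 - 40q + 6q^2 = 0 ⇒ q = -1/3 or 7. On the upward-sloping branch, q* = 7.
Check: AVC at q = 7 is $37 ≤ P, so revenue covers variable cost.
Profit = P·q − TC = 93·7 − 311 = $340.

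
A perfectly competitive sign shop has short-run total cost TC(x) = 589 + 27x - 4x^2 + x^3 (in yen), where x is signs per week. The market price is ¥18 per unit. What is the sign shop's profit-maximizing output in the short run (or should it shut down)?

Variable cost is VC = 27x - 4x^2 + x^3, so AVC = VC/x = 27 - 4x + x^2 and MC = dTC/dx = 27 - 8x + 3x^2.
AVC is minimized where dAVC/dx = -4 + 2x = 0, at x = 2; min AVC = 27 - 4·2 + 2^2 = ¥23.
Since P = ¥18 < min AVC = ¥23, price fails to cover variable cost at any output.
Shutting down limits the loss to fixed cost, ¥589.

Shut down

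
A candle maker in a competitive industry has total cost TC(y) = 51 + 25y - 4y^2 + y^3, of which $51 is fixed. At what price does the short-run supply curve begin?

$21 per unit

Short-run supply begins at min AVC. From VC = 25y - 4y^2 + y^3, AVC = 25 - 4y + y^2.
At the minimum of AVC, MC = AVC. MC = 25 - 8y + 3y^2; setting MC = AVC gives 2y^2 - 4y = 0, so y = 2. min AVC = 21.
The firm shuts down for any P below $21.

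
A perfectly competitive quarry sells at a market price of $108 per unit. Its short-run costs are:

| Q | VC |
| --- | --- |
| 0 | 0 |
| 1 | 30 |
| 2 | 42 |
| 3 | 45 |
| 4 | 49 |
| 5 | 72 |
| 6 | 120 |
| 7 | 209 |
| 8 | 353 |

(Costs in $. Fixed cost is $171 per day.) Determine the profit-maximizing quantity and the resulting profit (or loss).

Q = 7; profit = $376

Tabulate TR − TC: Q=0: -171; Q=1: -93; Q=2: 3; Q=3: 108; Q=4: 212; Q=5: 297; Q=6: 357; Q=7: 376; Q=8: 340.
Profit is maximized at Q = 7. AVC there is 209/7 = $29.86 ≤ P, so producing beats shutting down (which would give -$171).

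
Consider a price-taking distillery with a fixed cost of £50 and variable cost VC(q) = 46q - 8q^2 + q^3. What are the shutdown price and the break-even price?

Shutdown price = £30; break-even price = £41

AVC = 46 - 8q + q^2; minimized at q = 4, giving min AVC = £30. That is the shutdown price.
ATC = 50/q + 46 - 8q + q^2. Setting dATC/dq = −50/q^2 − 8 + 2q = 0 gives q = 5 (since 2·5^3 − 8·5^2 = 50).
min ATC = 50/5 + 46 − 8·5 + 5^2 = £41. That is the break-even price.
Between these two prices the firm operates at a loss; above £41 it earns a profit.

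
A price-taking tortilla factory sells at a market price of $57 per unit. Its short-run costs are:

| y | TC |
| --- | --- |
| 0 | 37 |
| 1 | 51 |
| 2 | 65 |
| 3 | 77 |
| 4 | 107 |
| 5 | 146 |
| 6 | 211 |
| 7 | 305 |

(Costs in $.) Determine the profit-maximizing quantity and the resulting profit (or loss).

Compute π = P·y − TC at each output: y=0: -37; y=1: 6; y=2: 49; y=3: 94; y=4: 121; y=5: 139; y=6: 131; y=7: 94.
Profit is maximized at y = 5. AVC there is 109/5 = $21.80 ≤ P, so producing beats shutting down (which would give -$37).

y = 5; profit = $139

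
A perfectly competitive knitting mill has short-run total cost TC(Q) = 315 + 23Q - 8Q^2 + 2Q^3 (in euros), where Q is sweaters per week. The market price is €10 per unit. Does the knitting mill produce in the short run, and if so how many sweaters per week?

Shut down

Strip out fixed cost: VC = 23Q - 8Q^2 + 2Q^3. Then AVC = 23 - 8Q + 2Q^2 and MC = 23 - 16Q + 6Q^2.
AVC hits its minimum where MC = AVC, at Q = 2, giving min AVC = 23 - 8·2 + 2·2^2 = €15.
P = €10 lies below min AVC = €15; no output level covers variable cost.
Shutting down limits the loss to fixed cost, €315.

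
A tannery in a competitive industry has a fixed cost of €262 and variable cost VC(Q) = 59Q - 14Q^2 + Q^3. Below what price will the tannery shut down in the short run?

€10 per unit

The shutdown price is the minimum of AVC. VC = 59Q - 14Q^2 + Q^3, so AVC = 59 - 14Q + Q^2.
dAVC/dQ = -14 + 2Q = 0 gives Q = 7. min AVC = 59 - 14·7 + 7^2 = 10.
For P < €10 the firm produces nothing.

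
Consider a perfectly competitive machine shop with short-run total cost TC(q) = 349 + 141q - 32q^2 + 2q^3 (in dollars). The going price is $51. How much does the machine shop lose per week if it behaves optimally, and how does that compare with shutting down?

Profit = -$25 at q = 9

AVC = 141 - 32q + 2q^2; min AVC = $13 at q = 8. Since P = $51 ≥ min AVC, the firm produces.
With MC = 141 - 64q + 6q^2, P = MC on the upward-sloping part at q* = 9.
TR = 51·9 = 459. TC = 349 + 135 = 484. Profit = 459 − 484 = -$25.
Shutting down would mean losing the fixed cost of $349, so operating at a loss of $25 is better by $324.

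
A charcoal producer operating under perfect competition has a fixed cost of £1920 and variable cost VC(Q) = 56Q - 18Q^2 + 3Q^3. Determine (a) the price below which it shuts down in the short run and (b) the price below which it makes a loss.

Shutdown price = £29; break-even price = £344

Shutdown price = min AVC. AVC = 56 - 18Q + 3Q^2, with vertex at Q = 3 and minimum £29.
ATC = 1920/Q + 56 - 18Q + 3Q^2. Setting dATC/dQ = −1920/Q^2 − 18 + 6Q = 0 gives Q = 8 (since 6·8^3 − 18·8^2 = 1920).
min ATC = 1920/8 + 56 − 18·8 + 3·8^2 = £344. That is the break-even price.
For £29 ≤ P < £344 the firm produces at a loss; below £29 it shuts down.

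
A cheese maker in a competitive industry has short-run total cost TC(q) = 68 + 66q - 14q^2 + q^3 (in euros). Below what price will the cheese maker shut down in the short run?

€17 per unit

The firm shuts down when price falls below the minimum of average variable cost. AVC = VC/q = 66 - 14q + q^2.
At the minimum of AVC, MC = AVC. MC = 66 - 28q + 3q^2; setting MC = AVC gives 2q^2 - 14q = 0, so q = 7. min AVC = 17.
The firm shuts down for any P below €17.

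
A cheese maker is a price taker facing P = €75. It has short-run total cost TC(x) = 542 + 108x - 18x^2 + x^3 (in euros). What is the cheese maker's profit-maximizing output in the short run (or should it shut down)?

Variable cost is VC = 108x - 18x^2 + x^3, so AVC = VC/x = 108 - 18x + x^2 and MC = dTC/dx = 108 - 36x + 3x^2.
The AVC parabola has its vertex at x = 18/2 = 9, where AVC = 108 - 18·9 + 9^2 = €27.
Because €75 ≥ €27, revenue can cover variable cost; the firm operates.
Set P = MC: 75 = 108 - 36x + 3x^2 → 33 - 36x + 3x^2 = 0. The roots are x = 1 and x = 11; the profit-maximizing output is on the rising part of MC, so x* = 11.
Check: AVC at x = 11 is €31 ≤ P, so revenue covers variable cost.
Profit = P·x − TC = 75·11 − 883 = -€58, a loss, but smaller than the €542 fixed cost the firm would lose by shutting down.

Produce at x = 11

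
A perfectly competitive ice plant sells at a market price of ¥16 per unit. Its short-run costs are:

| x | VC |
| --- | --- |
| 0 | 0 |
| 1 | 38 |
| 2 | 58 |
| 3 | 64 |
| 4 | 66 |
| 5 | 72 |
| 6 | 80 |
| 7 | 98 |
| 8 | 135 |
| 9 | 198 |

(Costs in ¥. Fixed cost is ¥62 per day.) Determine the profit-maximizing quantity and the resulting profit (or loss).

Profit at each row (π = 16x − TC): x=0: -62; x=1: -84; x=2: -88; x=3: -78; x=4: -64; x=5: -54; x=6: -46; x=7: -48; x=8: -69; x=9: -116.
Profit is maximized at x = 6. AVC there is 80/6 = ¥13.33 ≤ P, so producing beats shutting down (which would give -¥62).

x = 6; profit = -¥46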